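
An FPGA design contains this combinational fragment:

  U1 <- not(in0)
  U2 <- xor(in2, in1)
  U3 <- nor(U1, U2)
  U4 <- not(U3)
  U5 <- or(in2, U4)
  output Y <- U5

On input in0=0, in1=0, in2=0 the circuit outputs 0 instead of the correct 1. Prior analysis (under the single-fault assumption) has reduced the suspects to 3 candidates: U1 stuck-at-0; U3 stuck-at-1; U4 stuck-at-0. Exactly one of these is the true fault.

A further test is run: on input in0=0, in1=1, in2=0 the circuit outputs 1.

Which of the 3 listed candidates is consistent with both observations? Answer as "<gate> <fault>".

U1 stuck-at-0

Evaluate each candidate on input in0=0, in1=1, in2=0:
  U1 stuck-at-0: U1=0 [stuck-at-0], U2=1, U3=0, U4=1, U5=1 → 1 — matches
  U3 stuck-at-1: U1=1, U2=1, U3=1 [stuck-at-1], U4=0, U5=0 → 0 — eliminated
  U4 stuck-at-0: U1=1, U2=1, U3=0, U4=0 [stuck-at-0], U5=0 → 0 — eliminated
Only U1 stuck-at-0 reproduces the observed 1.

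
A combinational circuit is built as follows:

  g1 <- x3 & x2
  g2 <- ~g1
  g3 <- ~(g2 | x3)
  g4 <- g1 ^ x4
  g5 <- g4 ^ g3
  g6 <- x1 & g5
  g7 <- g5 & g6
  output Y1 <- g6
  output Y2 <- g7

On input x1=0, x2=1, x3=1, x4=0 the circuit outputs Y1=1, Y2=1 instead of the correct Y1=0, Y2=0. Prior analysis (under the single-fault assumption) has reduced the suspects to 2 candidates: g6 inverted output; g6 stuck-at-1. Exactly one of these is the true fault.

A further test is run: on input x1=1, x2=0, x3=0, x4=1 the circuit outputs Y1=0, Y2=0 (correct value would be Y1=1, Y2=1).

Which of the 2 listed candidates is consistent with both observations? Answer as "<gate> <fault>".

Evaluate each candidate on input x1=1, x2=0, x3=0, x4=1:
  g6 inverted output: g1=0, g2=1, g3=0, g4=1, g5=1, g6=0 [inverted output], g7=0 → Y1=0, Y2=0 — matches
  g6 stuck-at-1: g1=0, g2=1, g3=0, g4=1, g5=1, g6=1 [stuck-at-1], g7=1 → Y1=1, Y2=1 — eliminated
Only g6 inverted output reproduces the observed Y1=0, Y2=0.

g6 inverted output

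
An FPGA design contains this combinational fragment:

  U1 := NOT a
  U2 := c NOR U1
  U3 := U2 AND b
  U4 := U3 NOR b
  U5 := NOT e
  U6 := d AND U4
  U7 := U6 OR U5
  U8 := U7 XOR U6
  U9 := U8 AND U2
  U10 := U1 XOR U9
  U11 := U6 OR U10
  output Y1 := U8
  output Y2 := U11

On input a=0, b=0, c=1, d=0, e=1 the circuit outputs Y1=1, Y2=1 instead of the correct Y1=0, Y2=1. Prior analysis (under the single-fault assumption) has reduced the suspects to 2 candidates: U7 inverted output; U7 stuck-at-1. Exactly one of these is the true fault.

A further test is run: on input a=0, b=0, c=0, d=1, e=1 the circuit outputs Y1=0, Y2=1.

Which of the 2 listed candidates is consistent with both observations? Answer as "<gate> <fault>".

Evaluate each candidate on input a=0, b=0, c=0, d=1, e=1:
  U7 inverted output: U1=1, U2=0, U3=0, U4=1, U5=0, U6=1, U7=0 [inverted output], U8=1, U9=0, U10=1, U11=1 → Y1=1, Y2=1 — eliminated
  U7 stuck-at-1: U1=1, U2=0, U3=0, U4=1, U5=0, U6=1, U7=1 [stuck-at-1], U8=0, U9=0, U10=1, U11=1 → Y1=0, Y2=1 — matches
Only U7 stuck-at-1 reproduces the observed Y1=0, Y2=1.

U7 stuck-at-1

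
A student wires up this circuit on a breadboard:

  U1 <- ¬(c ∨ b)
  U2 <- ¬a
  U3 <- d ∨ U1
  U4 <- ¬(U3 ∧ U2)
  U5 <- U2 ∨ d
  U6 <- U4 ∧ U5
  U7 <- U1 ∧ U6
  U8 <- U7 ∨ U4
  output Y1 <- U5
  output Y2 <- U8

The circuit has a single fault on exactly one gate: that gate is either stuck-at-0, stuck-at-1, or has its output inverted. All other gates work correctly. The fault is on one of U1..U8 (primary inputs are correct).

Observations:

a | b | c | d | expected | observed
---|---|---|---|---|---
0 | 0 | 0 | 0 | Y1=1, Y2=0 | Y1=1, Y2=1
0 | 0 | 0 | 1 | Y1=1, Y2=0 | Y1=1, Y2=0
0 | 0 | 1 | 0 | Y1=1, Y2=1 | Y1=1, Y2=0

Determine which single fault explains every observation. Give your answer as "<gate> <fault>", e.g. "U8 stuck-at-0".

U1 inverted output

Fault-free values for test 1 (a=0, b=0, c=0, d=0): U1=1, U2=1, U3=1, U4=0, U5=1, U6=0, U7=0, U8=0, giving Y1=1, Y2=0. Observed Y1=1, Y2=1.
Test 1: faults giving observed Y1=1, Y2=1 are {U1 stuck-at-0, U1 inverted output, U3 stuck-at-0, U3 inverted output, U4 stuck-at-1, U4 inverted output, U6 stuck-at-1, U6 inverted output, U7 stuck-at-1, U7 inverted output, U8 stuck-at-1, U8 inverted output}.
Test 2 (a=0, b=0, c=0, d=1): fault-free U1=1, U2=1, U3=1, U4=0, U5=1, U6=0, U7=0, U8=0 → Y1=1, Y2=0; observed Y1=1, Y2=0. Eliminates U3 stuck-at-0, U3 inverted output, U4 stuck-at-1, U4 inverted output, U6 stuck-at-1, U6 inverted output, U7 stuck-at-1, U7 inverted output, U8 stuck-at-1, U8 inverted output.
Test 3 (a=0, b=0, c=1, d=0): fault-free U1=0, U2=1, U3=0, U4=1, U5=1, U6=1, U7=0, U8=1 → Y1=1, Y2=1; observed Y1=1, Y2=0. Eliminates U1 stuck-at-0.
Only U1 inverted output is consistent with every test.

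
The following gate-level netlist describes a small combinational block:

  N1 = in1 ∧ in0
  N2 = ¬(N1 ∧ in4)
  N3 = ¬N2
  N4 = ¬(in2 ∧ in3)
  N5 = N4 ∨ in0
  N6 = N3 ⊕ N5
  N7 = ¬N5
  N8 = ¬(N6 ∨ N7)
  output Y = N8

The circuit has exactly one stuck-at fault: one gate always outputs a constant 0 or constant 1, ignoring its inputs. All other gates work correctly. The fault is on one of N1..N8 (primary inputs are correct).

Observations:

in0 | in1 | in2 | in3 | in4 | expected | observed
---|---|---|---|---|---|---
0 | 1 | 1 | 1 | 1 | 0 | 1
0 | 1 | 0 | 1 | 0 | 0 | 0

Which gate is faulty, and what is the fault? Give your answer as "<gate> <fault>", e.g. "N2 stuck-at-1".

N7 stuck-at-0

Fault-free values for test 1 (in0=0, in1=1, in2=1, in3=1, in4=1): N1=0, N2=1, N3=0, N4=0, N5=0, N6=0, N7=1, N8=0, giving Y=0. Observed 1.
Test 1: faults giving observed 1 are {N7 stuck-at-0, N8 stuck-at-1}.
Test 2 (in0=0, in1=1, in2=0, in3=1, in4=0): fault-free N1=0, N2=1, N3=0, N4=1, N5=1, N6=1, N7=0, N8=0 → 0; observed 0. Eliminates N8 stuck-at-1.
Only N7 stuck-at-0 is consistent with every test.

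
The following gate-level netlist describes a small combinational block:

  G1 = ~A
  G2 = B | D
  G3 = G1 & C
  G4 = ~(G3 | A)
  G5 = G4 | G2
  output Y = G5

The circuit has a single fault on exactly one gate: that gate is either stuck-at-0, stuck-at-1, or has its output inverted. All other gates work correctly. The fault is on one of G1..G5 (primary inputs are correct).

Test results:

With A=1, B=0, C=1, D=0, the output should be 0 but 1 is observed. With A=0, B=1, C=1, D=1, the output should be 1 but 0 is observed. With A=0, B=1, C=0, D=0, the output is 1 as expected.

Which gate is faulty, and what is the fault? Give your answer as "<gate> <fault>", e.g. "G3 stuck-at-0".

Fault-free values for test 1 (A=1, B=0, C=1, D=0): G1=0, G2=0, G3=0, G4=0, G5=0, giving Y=0. Observed 1.
Test 1: faults giving observed 1 are {G2 stuck-at-1, G2 inverted output, G4 stuck-at-1, G4 inverted output, G5 stuck-at-1, G5 inverted output}.
Test 2 (A=0, B=1, C=1, D=1): fault-free G1=1, G2=1, G3=1, G4=0, G5=1 → 1; observed 0. Eliminates G2 stuck-at-1, G4 stuck-at-1, G4 inverted output, G5 stuck-at-1.
Test 3 (A=0, B=1, C=0, D=0): fault-free G1=1, G2=1, G3=0, G4=1, G5=1 → 1; observed 1. Eliminates G5 inverted output.
Only G2 inverted output is consistent with every test.

G2 inverted output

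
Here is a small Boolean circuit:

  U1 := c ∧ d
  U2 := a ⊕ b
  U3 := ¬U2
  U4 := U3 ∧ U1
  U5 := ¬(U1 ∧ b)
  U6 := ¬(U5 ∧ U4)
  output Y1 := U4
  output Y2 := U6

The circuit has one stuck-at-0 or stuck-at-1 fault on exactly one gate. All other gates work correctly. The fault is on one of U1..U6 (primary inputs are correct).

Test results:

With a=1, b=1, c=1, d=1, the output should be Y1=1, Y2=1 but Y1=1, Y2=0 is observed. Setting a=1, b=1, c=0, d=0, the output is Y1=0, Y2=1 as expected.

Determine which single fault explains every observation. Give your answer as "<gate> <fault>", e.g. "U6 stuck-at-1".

U5 stuck-at-1

Fault-free values for test 1 (a=1, b=1, c=1, d=1): U1=1, U2=0, U3=1, U4=1, U5=0, U6=1, giving Y1=1, Y2=1. Observed Y1=1, Y2=0.
Test 1: faults giving observed Y1=1, Y2=0 are {U5 stuck-at-1, U6 stuck-at-0}.
Test 2 (a=1, b=1, c=0, d=0): fault-free U1=0, U2=0, U3=1, U4=0, U5=1, U6=1 → Y1=0, Y2=1; observed Y1=0, Y2=1. Eliminates U6 stuck-at-0.
Only U5 stuck-at-1 is consistent with every test.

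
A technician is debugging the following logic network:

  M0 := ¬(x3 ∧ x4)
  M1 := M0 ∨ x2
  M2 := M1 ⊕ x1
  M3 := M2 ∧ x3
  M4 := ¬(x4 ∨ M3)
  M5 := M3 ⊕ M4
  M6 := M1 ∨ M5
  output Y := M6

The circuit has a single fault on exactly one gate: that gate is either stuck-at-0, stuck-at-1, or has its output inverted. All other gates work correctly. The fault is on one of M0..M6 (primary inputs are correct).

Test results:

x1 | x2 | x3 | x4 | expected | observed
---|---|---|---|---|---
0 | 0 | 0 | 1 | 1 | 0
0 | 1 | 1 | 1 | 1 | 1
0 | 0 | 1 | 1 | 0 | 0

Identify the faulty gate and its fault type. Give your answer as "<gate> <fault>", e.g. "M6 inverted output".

M0 stuck-at-0

Fault-free values for test 1 (x1=0, x2=0, x3=0, x4=1): M0=1, M1=1, M2=1, M3=0, M4=0, M5=0, M6=1, giving Y=1. Observed 0.
Test 1: faults giving observed 0 are {M0 stuck-at-0, M0 inverted output, M1 stuck-at-0, M1 inverted output, M6 stuck-at-0, M6 inverted output}.
Test 2 (x1=0, x2=1, x3=1, x4=1): fault-free M0=0, M1=1, M2=1, M3=1, M4=0, M5=1, M6=1 → 1; observed 1. Eliminates M1 stuck-at-0, M1 inverted output, M6 stuck-at-0, M6 inverted output.
Test 3 (x1=0, x2=0, x3=1, x4=1): fault-free M0=0, M1=0, M2=0, M3=0, M4=0, M5=0, M6=0 → 0; observed 0. Eliminates M0 inverted output.
Only M0 stuck-at-0 is consistent with every test.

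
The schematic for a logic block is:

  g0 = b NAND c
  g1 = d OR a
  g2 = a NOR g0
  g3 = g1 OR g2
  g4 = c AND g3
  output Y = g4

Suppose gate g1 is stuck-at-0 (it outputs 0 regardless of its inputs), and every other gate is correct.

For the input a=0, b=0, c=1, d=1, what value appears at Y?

0

Propagate with g1 forced: g0=1, g1=0 [stuck-at-0], g2=0, g3=0, g4=0.
So Y = 0. (Without the fault it would be 1.)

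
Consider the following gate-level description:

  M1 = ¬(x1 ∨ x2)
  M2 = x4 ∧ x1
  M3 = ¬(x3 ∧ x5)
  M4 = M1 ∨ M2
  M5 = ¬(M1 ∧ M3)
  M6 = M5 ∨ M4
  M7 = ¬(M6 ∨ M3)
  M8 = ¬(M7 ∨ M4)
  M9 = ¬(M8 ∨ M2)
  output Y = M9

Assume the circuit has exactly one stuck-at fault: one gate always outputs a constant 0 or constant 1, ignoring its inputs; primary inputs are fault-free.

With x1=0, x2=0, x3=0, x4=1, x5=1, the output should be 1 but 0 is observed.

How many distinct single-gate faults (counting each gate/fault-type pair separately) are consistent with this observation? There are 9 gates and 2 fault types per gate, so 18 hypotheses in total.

5

Fault-free: M1=1, M2=0, M3=1, M4=1, M5=0, M6=1, M7=0, M8=0, M9=1 → 1. Observed 0.
  M1: stuck-at-0 ✓; others ✗
  M2: stuck-at-1 ✓; others ✗
  M3: none of the 2 fault types match ✗
  M4: stuck-at-0 ✓; others ✗
  M5: none of the 2 fault types match ✗
  M6: none of the 2 fault types match ✗
  M7: none of the 2 fault types match ✗
  M8: stuck-at-1 ✓; others ✗
  M9: stuck-at-0 ✓; others ✗
Consistent faults: {M1 stuck-at-0, M2 stuck-at-1, M4 stuck-at-0, M8 stuck-at-1, M9 stuck-at-0} — 5 in all.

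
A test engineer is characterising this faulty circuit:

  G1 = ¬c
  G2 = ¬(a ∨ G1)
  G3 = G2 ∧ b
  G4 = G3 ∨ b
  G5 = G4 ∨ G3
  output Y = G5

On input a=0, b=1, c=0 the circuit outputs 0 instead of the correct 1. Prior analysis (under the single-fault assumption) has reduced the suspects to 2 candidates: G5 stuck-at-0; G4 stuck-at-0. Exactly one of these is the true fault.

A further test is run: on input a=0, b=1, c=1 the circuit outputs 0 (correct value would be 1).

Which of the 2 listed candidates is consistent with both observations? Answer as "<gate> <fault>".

Evaluate each candidate on input a=0, b=1, c=1:
  G5 stuck-at-0: G1=0, G2=1, G3=1, G4=1, G5=0 [stuck-at-0] → 0 — matches
  G4 stuck-at-0: G1=0, G2=1, G3=1, G4=0 [stuck-at-0], G5=1 → 1 — eliminated
Only G5 stuck-at-0 reproduces the observed 0.

G5 stuck-at-0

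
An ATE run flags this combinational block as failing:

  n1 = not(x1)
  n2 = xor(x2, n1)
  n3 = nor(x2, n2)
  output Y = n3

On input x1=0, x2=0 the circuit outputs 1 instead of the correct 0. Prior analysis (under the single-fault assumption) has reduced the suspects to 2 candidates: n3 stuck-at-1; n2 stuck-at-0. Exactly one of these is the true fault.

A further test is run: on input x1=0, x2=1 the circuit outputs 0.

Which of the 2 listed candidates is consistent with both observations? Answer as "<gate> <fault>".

Evaluate each candidate on input x1=0, x2=1:
  n3 stuck-at-1: n1=1, n2=0, n3=1 [stuck-at-1] → 1 — eliminated
  n2 stuck-at-0: n1=1, n2=0 [stuck-at-0], n3=0 → 0 — matches
Only n2 stuck-at-0 reproduces the observed 0.

n2 stuck-at-0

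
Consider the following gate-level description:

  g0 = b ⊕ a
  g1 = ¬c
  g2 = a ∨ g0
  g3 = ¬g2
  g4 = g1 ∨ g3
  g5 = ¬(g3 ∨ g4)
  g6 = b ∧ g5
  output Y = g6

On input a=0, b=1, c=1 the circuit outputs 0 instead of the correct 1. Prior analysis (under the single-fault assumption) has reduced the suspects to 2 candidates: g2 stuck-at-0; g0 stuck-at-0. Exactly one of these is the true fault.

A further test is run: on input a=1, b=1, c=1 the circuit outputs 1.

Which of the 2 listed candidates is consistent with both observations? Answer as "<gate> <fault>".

g0 stuck-at-0

Evaluate each candidate on input a=1, b=1, c=1:
  g2 stuck-at-0: g0=0, g1=0, g2=0 [stuck-at-0], g3=1, g4=1, g5=0, g6=0 → 0 — eliminated
  g0 stuck-at-0: g0=0 [stuck-at-0], g1=0, g2=1, g3=0, g4=0, g5=1, g6=1 → 1 — matches
Only g0 stuck-at-0 reproduces the observed 1.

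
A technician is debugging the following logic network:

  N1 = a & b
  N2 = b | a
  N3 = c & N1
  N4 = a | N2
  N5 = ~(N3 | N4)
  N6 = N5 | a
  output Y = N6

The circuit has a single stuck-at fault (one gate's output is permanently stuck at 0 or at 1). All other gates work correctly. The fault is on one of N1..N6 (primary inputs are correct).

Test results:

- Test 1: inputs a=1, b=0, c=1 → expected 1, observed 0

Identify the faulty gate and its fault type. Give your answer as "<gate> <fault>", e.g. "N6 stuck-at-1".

Fault-free values for test 1 (a=1, b=0, c=1): N1=0, N2=1, N3=0, N4=1, N5=0, N6=1, giving Y=1. Observed 0.
Test 1: faults giving observed 0 are {N6 stuck-at-0}.
Only N6 stuck-at-0 is consistent with every test.

N6 stuck-at-0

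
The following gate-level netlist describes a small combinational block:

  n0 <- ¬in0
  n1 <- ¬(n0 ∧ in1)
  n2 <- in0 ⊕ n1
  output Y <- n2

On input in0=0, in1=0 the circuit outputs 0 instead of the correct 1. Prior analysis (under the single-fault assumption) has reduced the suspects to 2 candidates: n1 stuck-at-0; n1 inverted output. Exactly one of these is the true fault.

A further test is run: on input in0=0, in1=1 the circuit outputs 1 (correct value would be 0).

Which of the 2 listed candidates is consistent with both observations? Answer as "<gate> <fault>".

n1 inverted output

Evaluate each candidate on input in0=0, in1=1:
  n1 stuck-at-0: n0=1, n1=0 [stuck-at-0], n2=0 → 0 — eliminated
  n1 inverted output: n0=1, n1=1 [inverted output], n2=1 → 1 — matches
Only n1 inverted output reproduces the observed 1.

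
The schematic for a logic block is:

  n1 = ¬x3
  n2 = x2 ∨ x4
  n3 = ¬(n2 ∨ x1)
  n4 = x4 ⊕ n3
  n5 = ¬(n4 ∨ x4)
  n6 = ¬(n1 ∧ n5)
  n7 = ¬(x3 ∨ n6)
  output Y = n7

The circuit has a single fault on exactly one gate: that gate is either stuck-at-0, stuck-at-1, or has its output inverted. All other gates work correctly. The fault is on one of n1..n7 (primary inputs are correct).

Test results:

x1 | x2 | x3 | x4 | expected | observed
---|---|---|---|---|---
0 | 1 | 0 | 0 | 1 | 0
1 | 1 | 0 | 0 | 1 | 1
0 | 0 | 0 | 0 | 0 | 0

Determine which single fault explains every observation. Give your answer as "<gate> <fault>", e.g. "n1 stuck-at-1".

Fault-free values for test 1 (x1=0, x2=1, x3=0, x4=0): n1=1, n2=1, n3=0, n4=0, n5=1, n6=0, n7=1, giving Y=1. Observed 0.
Test 1: faults giving observed 0 are {n1 stuck-at-0, n1 inverted output, n2 stuck-at-0, n2 inverted output, n3 stuck-at-1, n3 inverted output, n4 stuck-at-1, n4 inverted output, n5 stuck-at-0, n5 inverted output, n6 stuck-at-1, n6 inverted output, n7 stuck-at-0, n7 inverted output}.
Test 2 (x1=1, x2=1, x3=0, x4=0): fault-free n1=1, n2=1, n3=0, n4=0, n5=1, n6=0, n7=1 → 1; observed 1. Eliminates n1 stuck-at-0, n1 inverted output, n3 stuck-at-1, n3 inverted output, n4 stuck-at-1, n4 inverted output, n5 stuck-at-0, n5 inverted output, n6 stuck-at-1, n6 inverted output, n7 stuck-at-0, n7 inverted output.
Test 3 (x1=0, x2=0, x3=0, x4=0): fault-free n1=1, n2=0, n3=1, n4=1, n5=0, n6=1, n7=0 → 0; observed 0. Eliminates n2 inverted output.
Only n2 stuck-at-0 is consistent with every test.

n2 stuck-at-0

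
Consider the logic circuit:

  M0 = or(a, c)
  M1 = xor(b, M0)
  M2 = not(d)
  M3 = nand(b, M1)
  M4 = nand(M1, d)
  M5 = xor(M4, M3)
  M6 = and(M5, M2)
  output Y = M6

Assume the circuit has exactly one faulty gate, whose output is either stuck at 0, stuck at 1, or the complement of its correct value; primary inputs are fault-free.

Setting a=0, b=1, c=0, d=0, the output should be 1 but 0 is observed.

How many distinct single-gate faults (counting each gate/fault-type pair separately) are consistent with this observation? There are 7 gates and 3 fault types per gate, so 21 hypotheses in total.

14

Fault-free: M0=0, M1=1, M2=1, M3=0, M4=1, M5=1, M6=1 → 1. Observed 0.
  M0: stuck-at-1, inverted output ✓; others ✗
  M1: stuck-at-0, inverted output ✓; others ✗
  M2: stuck-at-0, inverted output ✓; others ✗
  M3: stuck-at-1, inverted output ✓; others ✗
  M4: stuck-at-0, inverted output ✓; others ✗
  M5: stuck-at-0, inverted output ✓; others ✗
  M6: stuck-at-0, inverted output ✓; others ✗
Consistent faults: {M0 stuck-at-1, M0 inverted output, M1 stuck-at-0, M1 inverted output, M2 stuck-at-0, M2 inverted output, M3 stuck-at-1, M3 inverted output, M4 stuck-at-0, M4 inverted output, M5 stuck-at-0, M5 inverted output, M6 stuck-at-0, M6 inverted output} — 14 in all.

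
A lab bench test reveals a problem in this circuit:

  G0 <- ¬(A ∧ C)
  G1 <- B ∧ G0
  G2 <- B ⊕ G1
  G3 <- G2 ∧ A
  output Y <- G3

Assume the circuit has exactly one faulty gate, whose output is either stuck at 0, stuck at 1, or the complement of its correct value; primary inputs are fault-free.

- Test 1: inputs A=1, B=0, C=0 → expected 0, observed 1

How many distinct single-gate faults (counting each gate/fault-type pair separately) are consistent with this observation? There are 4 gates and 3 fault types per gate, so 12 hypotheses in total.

Fault-free: G0=1, G1=0, G2=0, G3=0 → 0. Observed 1.
  G0 stuck-at-0: output 0 ✗
  G0 stuck-at-1: output 0 ✗
  G0 inverted output: output 0 ✗
  G1 stuck-at-0: output 0 ✗
  G1 stuck-at-1: output 1 ✓
  G1 inverted output: output 1 ✓
  G2 stuck-at-0: output 0 ✗
  G2 stuck-at-1: output 1 ✓
  G2 inverted output: output 1 ✓
  G3 stuck-at-0: output 0 ✗
  G3 stuck-at-1: output 1 ✓
  G3 inverted output: output 1 ✓
Consistent faults: {G1 stuck-at-1, G1 inverted output, G2 stuck-at-1, G2 inverted output, G3 stuck-at-1, G3 inverted output} — 6 in all.

6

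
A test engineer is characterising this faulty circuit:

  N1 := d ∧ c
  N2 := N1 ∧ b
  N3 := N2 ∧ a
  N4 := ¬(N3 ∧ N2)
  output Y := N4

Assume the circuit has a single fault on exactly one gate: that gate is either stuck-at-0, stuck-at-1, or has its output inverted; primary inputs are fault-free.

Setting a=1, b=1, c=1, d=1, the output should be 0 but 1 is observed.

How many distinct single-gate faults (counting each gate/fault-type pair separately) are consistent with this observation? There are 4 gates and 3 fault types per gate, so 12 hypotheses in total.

8

Fault-free: N1=1, N2=1, N3=1, N4=0 → 0. Observed 1.
  N1 stuck-at-0: output 1 ✓
  N1 stuck-at-1: output 0 ✗
  N1 inverted output: output 1 ✓
  N2 stuck-at-0: output 1 ✓
  N2 stuck-at-1: output 0 ✗
  N2 inverted output: output 1 ✓
  N3 stuck-at-0: output 1 ✓
  N3 stuck-at-1: output 0 ✗
  N3 inverted output: output 1 ✓
  N4 stuck-at-0: output 0 ✗
  N4 stuck-at-1: output 1 ✓
  N4 inverted output: output 1 ✓
Consistent faults: {N1 stuck-at-0, N1 inverted output, N2 stuck-at-0, N2 inverted output, N3 stuck-at-0, N3 inverted output, N4 stuck-at-1, N4 inverted output} — 8 in all.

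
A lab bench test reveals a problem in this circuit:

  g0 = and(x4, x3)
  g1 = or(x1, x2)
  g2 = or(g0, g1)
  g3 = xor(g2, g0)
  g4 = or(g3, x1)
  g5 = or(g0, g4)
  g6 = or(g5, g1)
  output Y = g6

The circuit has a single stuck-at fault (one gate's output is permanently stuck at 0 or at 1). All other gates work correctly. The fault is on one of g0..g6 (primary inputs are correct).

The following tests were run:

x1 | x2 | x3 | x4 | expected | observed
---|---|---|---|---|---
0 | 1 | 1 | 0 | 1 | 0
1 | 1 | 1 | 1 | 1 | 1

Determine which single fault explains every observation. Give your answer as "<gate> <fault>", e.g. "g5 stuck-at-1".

g1 stuck-at-0

Fault-free values for test 1 (x1=0, x2=1, x3=1, x4=0): g0=0, g1=1, g2=1, g3=1, g4=1, g5=1, g6=1, giving Y=1. Observed 0.
Test 1: faults giving observed 0 are {g1 stuck-at-0, g6 stuck-at-0}.
Test 2 (x1=1, x2=1, x3=1, x4=1): fault-free g0=1, g1=1, g2=1, g3=0, g4=1, g5=1, g6=1 → 1; observed 1. Eliminates g6 stuck-at-0.
Only g1 stuck-at-0 is consistent with every test.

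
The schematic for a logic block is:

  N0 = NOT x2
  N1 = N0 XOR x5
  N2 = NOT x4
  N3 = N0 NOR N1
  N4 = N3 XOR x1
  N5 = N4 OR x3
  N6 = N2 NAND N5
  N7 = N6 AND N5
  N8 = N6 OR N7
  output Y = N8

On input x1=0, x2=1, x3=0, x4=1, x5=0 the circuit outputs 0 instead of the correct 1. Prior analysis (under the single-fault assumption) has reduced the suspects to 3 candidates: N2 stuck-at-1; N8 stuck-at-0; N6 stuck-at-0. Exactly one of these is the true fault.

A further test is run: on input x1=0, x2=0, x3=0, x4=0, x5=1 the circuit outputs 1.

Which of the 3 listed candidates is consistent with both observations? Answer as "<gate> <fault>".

Evaluate each candidate on input x1=0, x2=0, x3=0, x4=0, x5=1:
  N2 stuck-at-1: N0=1, N1=0, N2=1 [stuck-at-1], N3=0, N4=0, N5=0, N6=1, N7=0, N8=1 → 1 — matches
  N8 stuck-at-0: N0=1, N1=0, N2=1, N3=0, N4=0, N5=0, N6=1, N7=0, N8=0 [stuck-at-0] → 0 — eliminated
  N6 stuck-at-0: N0=1, N1=0, N2=1, N3=0, N4=0, N5=0, N6=0 [stuck-at-0], N7=0, N8=0 → 0 — eliminated
Only N2 stuck-at-1 reproduces the observed 1.

N2 stuck-at-1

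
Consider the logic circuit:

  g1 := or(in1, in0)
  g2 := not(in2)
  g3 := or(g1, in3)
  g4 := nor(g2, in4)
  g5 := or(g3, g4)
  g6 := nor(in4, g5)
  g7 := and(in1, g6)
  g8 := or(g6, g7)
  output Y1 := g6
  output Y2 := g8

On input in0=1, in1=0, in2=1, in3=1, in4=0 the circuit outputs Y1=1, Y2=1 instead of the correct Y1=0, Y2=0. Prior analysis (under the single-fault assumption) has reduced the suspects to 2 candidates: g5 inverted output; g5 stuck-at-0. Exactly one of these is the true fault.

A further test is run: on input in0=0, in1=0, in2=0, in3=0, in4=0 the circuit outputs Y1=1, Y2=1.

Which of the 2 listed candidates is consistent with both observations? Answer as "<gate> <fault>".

Evaluate each candidate on input in0=0, in1=0, in2=0, in3=0, in4=0:
  g5 inverted output: g1=0, g2=1, g3=0, g4=0, g5=1 [inverted output], g6=0, g7=0, g8=0 → Y1=0, Y2=0 — eliminated
  g5 stuck-at-0: g1=0, g2=1, g3=0, g4=0, g5=0 [stuck-at-0], g6=1, g7=0, g8=1 → Y1=1, Y2=1 — matches
Only g5 stuck-at-0 reproduces the observed Y1=1, Y2=1.

g5 stuck-at-0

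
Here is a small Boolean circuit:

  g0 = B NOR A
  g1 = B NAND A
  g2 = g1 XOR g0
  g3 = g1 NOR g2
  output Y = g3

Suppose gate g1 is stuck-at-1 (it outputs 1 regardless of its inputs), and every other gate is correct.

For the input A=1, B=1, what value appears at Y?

Propagate with g1 forced: g0=0, g1=1 [stuck-at-1], g2=1, g3=0.
So Y = 0. (Without the fault it would be 1.)

0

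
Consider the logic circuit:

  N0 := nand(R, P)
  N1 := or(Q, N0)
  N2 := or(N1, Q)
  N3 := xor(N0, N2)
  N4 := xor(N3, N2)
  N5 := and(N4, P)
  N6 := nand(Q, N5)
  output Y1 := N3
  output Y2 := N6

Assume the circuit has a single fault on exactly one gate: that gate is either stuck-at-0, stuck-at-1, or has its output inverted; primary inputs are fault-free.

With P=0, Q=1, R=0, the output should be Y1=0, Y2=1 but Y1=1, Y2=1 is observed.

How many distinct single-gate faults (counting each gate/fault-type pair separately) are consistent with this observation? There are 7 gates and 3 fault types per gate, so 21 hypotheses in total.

6

Fault-free: N0=1, N1=1, N2=1, N3=0, N4=1, N5=0, N6=1 → Y1=0, Y2=1. Observed Y1=1, Y2=1.
  N0: stuck-at-0, inverted output ✓; others ✗
  N1: none of the 3 fault types match ✗
  N2: stuck-at-0, inverted output ✓; others ✗
  N3: stuck-at-1, inverted output ✓; others ✗
  N4: none of the 3 fault types match ✗
  N5: none of the 3 fault types match ✗
  N6: none of the 3 fault types match ✗
Consistent faults: {N0 stuck-at-0, N0 inverted output, N2 stuck-at-0, N2 inverted output, N3 stuck-at-1, N3 inverted output} — 6 in all.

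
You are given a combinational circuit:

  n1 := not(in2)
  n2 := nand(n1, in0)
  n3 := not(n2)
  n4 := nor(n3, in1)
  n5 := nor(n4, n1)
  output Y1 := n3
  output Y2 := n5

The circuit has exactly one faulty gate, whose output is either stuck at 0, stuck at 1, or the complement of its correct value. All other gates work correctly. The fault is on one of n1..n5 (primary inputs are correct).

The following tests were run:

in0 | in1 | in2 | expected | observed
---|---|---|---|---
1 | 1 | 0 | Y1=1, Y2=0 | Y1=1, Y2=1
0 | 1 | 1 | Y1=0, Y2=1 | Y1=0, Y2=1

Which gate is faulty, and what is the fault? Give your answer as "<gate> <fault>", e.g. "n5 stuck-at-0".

n5 stuck-at-1

Fault-free values for test 1 (in0=1, in1=1, in2=0): n1=1, n2=0, n3=1, n4=0, n5=0, giving Y1=1, Y2=0. Observed Y1=1, Y2=1.
Test 1: faults giving observed Y1=1, Y2=1 are {n5 stuck-at-1, n5 inverted output}.
Test 2 (in0=0, in1=1, in2=1): fault-free n1=0, n2=1, n3=0, n4=0, n5=1 → Y1=0, Y2=1; observed Y1=0, Y2=1. Eliminates n5 inverted output.
Only n5 stuck-at-1 is consistent with every test.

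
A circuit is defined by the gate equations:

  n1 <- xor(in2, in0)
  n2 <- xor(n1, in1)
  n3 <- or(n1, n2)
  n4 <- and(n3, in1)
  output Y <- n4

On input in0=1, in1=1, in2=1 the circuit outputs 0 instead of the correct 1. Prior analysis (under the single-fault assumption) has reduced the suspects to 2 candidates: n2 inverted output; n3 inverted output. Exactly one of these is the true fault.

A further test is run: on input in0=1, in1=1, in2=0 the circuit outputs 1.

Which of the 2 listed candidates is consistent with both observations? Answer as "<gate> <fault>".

n2 inverted output

Evaluate each candidate on input in0=1, in1=1, in2=0:
  n2 inverted output: n1=1, n2=1 [inverted output], n3=1, n4=1 → 1 — matches
  n3 inverted output: n1=1, n2=0, n3=0 [inverted output], n4=0 → 0 — eliminated
Only n2 inverted output reproduces the observed 1.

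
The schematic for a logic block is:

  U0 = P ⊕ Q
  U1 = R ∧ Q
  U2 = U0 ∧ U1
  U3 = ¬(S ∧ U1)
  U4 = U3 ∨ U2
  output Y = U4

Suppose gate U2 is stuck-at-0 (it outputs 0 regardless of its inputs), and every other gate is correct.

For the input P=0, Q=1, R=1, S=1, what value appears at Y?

Propagate with U2 forced: U0=1, U1=1, U2=0 [stuck-at-0], U3=0, U4=0.
So Y = 0. (Without the fault it would be 1.)

0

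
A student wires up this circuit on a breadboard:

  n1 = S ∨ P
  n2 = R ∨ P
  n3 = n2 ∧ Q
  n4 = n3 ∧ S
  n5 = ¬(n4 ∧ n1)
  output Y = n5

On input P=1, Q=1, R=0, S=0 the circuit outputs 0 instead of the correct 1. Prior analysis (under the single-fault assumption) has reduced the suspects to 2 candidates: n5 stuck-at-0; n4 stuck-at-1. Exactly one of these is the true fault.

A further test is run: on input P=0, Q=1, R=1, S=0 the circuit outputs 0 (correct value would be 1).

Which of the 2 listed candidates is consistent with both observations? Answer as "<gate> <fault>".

Evaluate each candidate on input P=0, Q=1, R=1, S=0:
  n5 stuck-at-0: n1=0, n2=1, n3=1, n4=0, n5=0 [stuck-at-0] → 0 — matches
  n4 stuck-at-1: n1=0, n2=1, n3=1, n4=1 [stuck-at-1], n5=1 → 1 — eliminated
Only n5 stuck-at-0 reproduces the observed 0.

n5 stuck-at-0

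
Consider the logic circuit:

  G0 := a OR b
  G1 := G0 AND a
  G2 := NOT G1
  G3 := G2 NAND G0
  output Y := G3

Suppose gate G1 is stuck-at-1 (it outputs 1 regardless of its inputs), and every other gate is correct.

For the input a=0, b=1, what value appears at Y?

1

Propagate with G1 forced: G0=1, G1=1 [stuck-at-1], G2=0, G3=1.
So Y = 1. (Without the fault it would be 0.)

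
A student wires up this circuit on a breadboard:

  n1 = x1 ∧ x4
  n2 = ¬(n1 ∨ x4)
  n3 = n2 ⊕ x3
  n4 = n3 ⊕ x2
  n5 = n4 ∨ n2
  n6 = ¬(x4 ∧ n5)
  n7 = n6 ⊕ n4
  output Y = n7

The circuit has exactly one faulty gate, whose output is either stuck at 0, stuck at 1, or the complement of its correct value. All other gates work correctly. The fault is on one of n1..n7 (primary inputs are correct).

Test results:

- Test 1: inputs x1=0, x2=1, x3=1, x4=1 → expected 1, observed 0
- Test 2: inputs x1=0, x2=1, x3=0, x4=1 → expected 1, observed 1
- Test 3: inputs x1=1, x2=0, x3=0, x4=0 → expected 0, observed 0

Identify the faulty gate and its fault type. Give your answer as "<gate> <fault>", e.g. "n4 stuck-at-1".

Fault-free values for test 1 (x1=0, x2=1, x3=1, x4=1): n1=0, n2=0, n3=1, n4=0, n5=0, n6=1, n7=1, giving Y=1. Observed 0.
Test 1: faults giving observed 0 are {n5 stuck-at-1, n5 inverted output, n6 stuck-at-0, n6 inverted output, n7 stuck-at-0, n7 inverted output}.
Test 2 (x1=0, x2=1, x3=0, x4=1): fault-free n1=0, n2=0, n3=0, n4=1, n5=1, n6=0, n7=1 → 1; observed 1. Eliminates n5 inverted output, n6 inverted output, n7 stuck-at-0, n7 inverted output.
Test 3 (x1=1, x2=0, x3=0, x4=0): fault-free n1=0, n2=1, n3=1, n4=1, n5=1, n6=1, n7=0 → 0; observed 0. Eliminates n6 stuck-at-0.
Only n5 stuck-at-1 is consistent with every test.

n5 stuck-at-1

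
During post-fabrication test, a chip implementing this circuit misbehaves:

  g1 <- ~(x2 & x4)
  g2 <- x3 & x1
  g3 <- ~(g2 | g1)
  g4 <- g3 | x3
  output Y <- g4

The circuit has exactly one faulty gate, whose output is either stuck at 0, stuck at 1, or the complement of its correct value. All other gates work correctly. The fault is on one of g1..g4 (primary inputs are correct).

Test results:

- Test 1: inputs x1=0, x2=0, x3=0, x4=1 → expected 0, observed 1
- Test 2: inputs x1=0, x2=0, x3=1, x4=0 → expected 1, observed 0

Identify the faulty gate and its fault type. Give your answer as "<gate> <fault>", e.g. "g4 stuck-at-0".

Fault-free values for test 1 (x1=0, x2=0, x3=0, x4=1): g1=1, g2=0, g3=0, g4=0, giving Y=0. Observed 1.
Test 1: faults giving observed 1 are {g1 stuck-at-0, g1 inverted output, g3 stuck-at-1, g3 inverted output, g4 stuck-at-1, g4 inverted output}.
Test 2 (x1=0, x2=0, x3=1, x4=0): fault-free g1=1, g2=0, g3=0, g4=1 → 1; observed 0. Eliminates g1 stuck-at-0, g1 inverted output, g3 stuck-at-1, g3 inverted output, g4 stuck-at-1.
Only g4 inverted output is consistent with every test.

g4 inverted output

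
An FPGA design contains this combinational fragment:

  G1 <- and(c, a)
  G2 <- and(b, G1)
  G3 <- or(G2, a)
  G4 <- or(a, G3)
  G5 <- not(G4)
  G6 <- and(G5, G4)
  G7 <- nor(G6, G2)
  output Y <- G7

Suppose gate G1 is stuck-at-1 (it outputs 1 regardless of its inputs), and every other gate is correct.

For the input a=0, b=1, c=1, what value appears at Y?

Propagate with G1 forced: G1=1 [stuck-at-1], G2=1, G3=1, G4=1, G5=0, G6=0, G7=0.
So Y = 0. (Without the fault it would be 1.)

0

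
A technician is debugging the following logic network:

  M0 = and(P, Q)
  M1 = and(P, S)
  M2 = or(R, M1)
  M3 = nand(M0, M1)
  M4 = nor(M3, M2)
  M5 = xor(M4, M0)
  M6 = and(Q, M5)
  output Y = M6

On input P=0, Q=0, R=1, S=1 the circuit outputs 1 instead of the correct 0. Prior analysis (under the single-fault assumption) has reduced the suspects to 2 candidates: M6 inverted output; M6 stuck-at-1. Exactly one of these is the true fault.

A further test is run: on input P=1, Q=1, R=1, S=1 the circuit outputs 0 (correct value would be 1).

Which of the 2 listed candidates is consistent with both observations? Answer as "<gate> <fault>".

Evaluate each candidate on input P=1, Q=1, R=1, S=1:
  M6 inverted output: M0=1, M1=1, M2=1, M3=0, M4=0, M5=1, M6=0 [inverted output] → 0 — matches
  M6 stuck-at-1: M0=1, M1=1, M2=1, M3=0, M4=0, M5=1, M6=1 [stuck-at-1] → 1 — eliminated
Only M6 inverted output reproduces the observed 0.

M6 inverted output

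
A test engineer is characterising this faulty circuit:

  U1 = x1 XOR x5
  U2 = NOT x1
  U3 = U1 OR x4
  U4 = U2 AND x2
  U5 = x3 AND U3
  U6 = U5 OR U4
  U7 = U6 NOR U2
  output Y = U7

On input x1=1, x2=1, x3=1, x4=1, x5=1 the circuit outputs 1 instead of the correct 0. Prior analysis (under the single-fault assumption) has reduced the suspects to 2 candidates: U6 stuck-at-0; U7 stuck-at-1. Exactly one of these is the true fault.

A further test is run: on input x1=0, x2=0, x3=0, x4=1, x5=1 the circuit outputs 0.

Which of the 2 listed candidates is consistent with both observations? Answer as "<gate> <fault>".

U6 stuck-at-0

Evaluate each candidate on input x1=0, x2=0, x3=0, x4=1, x5=1:
  U6 stuck-at-0: U1=1, U2=1, U3=1, U4=0, U5=0, U6=0 [stuck-at-0], U7=0 → 0 — matches
  U7 stuck-at-1: U1=1, U2=1, U3=1, U4=0, U5=0, U6=0, U7=1 [stuck-at-1] → 1 — eliminated
Only U6 stuck-at-0 reproduces the observed 0.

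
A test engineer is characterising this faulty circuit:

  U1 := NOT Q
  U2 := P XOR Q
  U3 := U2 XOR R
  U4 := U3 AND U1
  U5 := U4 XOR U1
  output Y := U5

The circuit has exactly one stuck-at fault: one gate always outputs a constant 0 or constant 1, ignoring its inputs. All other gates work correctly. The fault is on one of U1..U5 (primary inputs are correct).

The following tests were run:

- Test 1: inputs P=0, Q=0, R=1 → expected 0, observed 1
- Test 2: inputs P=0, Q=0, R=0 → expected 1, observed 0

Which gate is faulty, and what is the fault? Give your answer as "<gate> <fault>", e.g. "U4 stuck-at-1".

Fault-free values for test 1 (P=0, Q=0, R=1): U1=1, U2=0, U3=1, U4=1, U5=0, giving Y=0. Observed 1.
Test 1: faults giving observed 1 are {U2 stuck-at-1, U3 stuck-at-0, U4 stuck-at-0, U5 stuck-at-1}.
Test 2 (P=0, Q=0, R=0): fault-free U1=1, U2=0, U3=0, U4=0, U5=1 → 1; observed 0. Eliminates U3 stuck-at-0, U4 stuck-at-0, U5 stuck-at-1.
Only U2 stuck-at-1 is consistent with every test.

U2 stuck-at-1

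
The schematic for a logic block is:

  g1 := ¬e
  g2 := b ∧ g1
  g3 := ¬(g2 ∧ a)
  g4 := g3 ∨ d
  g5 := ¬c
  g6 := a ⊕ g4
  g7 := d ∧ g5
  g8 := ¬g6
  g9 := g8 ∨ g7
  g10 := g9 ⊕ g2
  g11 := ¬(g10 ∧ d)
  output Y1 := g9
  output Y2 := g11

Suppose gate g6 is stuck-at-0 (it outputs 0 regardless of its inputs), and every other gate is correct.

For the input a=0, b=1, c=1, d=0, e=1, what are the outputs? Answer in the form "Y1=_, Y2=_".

Y1=1, Y2=1

Propagate with g6 forced: g1=0, g2=0, g3=1, g4=1, g5=0, g6=0 [stuck-at-0], g7=0, g8=1, g9=1, g10=1, g11=1.
So the outputs are Y1=1, Y2=1. (Without the fault they would be Y1=0, Y2=1.)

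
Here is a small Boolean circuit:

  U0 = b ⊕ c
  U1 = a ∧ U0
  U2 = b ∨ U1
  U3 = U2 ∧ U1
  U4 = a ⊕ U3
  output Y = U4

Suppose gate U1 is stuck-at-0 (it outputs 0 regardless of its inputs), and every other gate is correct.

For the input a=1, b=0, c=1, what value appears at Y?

1

Propagate with U1 forced: U0=1, U1=0 [stuck-at-0], U2=0, U3=0, U4=1.
So Y = 1. (Without the fault it would be 0.)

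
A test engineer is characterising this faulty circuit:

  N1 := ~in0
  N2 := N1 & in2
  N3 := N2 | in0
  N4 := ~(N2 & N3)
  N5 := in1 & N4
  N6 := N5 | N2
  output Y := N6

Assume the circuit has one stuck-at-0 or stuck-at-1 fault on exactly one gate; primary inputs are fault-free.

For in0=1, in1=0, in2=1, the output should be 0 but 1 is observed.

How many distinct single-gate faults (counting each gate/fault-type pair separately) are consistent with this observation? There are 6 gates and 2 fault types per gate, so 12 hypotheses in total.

Fault-free: N1=0, N2=0, N3=1, N4=1, N5=0, N6=0 → 0. Observed 1.
  N1 stuck-at-0: output 0 ✗
  N1 stuck-at-1: output 1 ✓
  N2 stuck-at-0: output 0 ✗
  N2 stuck-at-1: output 1 ✓
  N3 stuck-at-0: output 0 ✗
  N3 stuck-at-1: output 0 ✗
  N4 stuck-at-0: output 0 ✗
  N4 stuck-at-1: output 0 ✗
  N5 stuck-at-0: output 0 ✗
  N5 stuck-at-1: output 1 ✓
  N6 stuck-at-0: output 0 ✗
  N6 stuck-at-1: output 1 ✓
Consistent faults: {N1 stuck-at-1, N2 stuck-at-1, N5 stuck-at-1, N6 stuck-at-1} — 4 in all.

4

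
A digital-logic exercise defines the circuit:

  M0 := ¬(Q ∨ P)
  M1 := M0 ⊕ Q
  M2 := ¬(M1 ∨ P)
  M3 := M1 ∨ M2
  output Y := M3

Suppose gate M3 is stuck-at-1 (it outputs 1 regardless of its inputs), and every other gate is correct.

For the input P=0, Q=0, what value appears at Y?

Propagate with M3 forced: M0=1, M1=1, M2=0, M3=1 [stuck-at-1].
So Y = 1. (Same as the fault-free value — the fault is masked on this input.)

1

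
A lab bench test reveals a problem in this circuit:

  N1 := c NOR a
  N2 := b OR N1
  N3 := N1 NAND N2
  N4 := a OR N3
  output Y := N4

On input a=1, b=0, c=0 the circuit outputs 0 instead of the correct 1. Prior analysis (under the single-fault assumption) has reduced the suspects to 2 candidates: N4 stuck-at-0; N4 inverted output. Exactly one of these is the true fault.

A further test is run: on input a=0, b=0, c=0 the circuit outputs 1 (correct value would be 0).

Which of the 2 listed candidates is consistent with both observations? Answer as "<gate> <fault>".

Evaluate each candidate on input a=0, b=0, c=0:
  N4 stuck-at-0: N1=1, N2=1, N3=0, N4=0 [stuck-at-0] → 0 — eliminated
  N4 inverted output: N1=1, N2=1, N3=0, N4=1 [inverted output] → 1 — matches
Only N4 inverted output reproduces the observed 1.

N4 inverted output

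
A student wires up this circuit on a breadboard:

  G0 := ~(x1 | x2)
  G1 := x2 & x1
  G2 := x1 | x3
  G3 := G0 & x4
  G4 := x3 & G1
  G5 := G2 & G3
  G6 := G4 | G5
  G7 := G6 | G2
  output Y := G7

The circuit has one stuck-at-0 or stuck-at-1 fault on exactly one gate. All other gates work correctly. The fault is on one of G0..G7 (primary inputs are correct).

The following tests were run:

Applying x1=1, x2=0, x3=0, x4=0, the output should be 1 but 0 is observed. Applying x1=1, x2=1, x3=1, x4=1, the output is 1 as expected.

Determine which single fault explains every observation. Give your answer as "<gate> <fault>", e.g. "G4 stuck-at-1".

Fault-free values for test 1 (x1=1, x2=0, x3=0, x4=0): G0=0, G1=0, G2=1, G3=0, G4=0, G5=0, G6=0, G7=1, giving Y=1. Observed 0.
Test 1: faults giving observed 0 are {G2 stuck-at-0, G7 stuck-at-0}.
Test 2 (x1=1, x2=1, x3=1, x4=1): fault-free G0=0, G1=1, G2=1, G3=0, G4=1, G5=0, G6=1, G7=1 → 1; observed 1. Eliminates G7 stuck-at-0.
Only G2 stuck-at-0 is consistent with every test.

G2 stuck-at-0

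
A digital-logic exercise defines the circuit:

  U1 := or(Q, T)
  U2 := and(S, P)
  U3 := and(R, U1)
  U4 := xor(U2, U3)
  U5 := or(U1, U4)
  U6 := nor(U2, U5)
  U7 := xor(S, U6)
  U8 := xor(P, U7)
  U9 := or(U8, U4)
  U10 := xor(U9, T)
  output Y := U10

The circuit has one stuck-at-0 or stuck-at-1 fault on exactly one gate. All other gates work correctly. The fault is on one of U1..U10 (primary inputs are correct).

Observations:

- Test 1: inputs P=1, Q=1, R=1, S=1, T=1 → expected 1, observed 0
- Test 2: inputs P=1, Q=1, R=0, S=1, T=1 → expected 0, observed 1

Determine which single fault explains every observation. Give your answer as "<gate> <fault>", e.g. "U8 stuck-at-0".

Fault-free values for test 1 (P=1, Q=1, R=1, S=1, T=1): U1=1, U2=1, U3=1, U4=0, U5=1, U6=0, U7=1, U8=0, U9=0, U10=1, giving Y=1. Observed 0.
Test 1: faults giving observed 0 are {U1 stuck-at-0, U2 stuck-at-0, U3 stuck-at-0, U4 stuck-at-1, U6 stuck-at-1, U7 stuck-at-0, U8 stuck-at-1, U9 stuck-at-1, U10 stuck-at-0}.
Test 2 (P=1, Q=1, R=0, S=1, T=1): fault-free U1=1, U2=1, U3=0, U4=1, U5=1, U6=0, U7=1, U8=0, U9=1, U10=0 → 0; observed 1. Eliminates U1 stuck-at-0, U3 stuck-at-0, U4 stuck-at-1, U6 stuck-at-1, U7 stuck-at-0, U8 stuck-at-1, U9 stuck-at-1, U10 stuck-at-0.
Only U2 stuck-at-0 is consistent with every test.

U2 stuck-at-0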